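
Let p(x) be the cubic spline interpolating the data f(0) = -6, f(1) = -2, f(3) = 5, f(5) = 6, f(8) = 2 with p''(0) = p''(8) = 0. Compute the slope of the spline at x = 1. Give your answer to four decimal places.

Let m_i = p''(x_i). Step sizes h_i = 1, 2, 2, 3; slopes of the chords Δ_i = (y_(i+1) - y_i)/h_i = 4, 7/2, 1/2, -4/3.
  1·m_0 + 6·m_1 + 2·m_2 = 6(Δ_1 - Δ_0) = -3
  2·m_1 + 8·m_2 + 2·m_3 = 6(Δ_2 - Δ_1) = -18
  2·m_2 + 10·m_3 + 3·m_4 = 6(Δ_3 - Δ_2) = -11
Natural end conditions: m_0 = m_4 = 0.
Solving: m_0 = 0, m_1 = 11/52, m_2 = -111/52, m_3 = -35/52, m_4 = 0.
On [1, 3], p'(x) = b_1 + 2c_1·(x - 1) + 3d_1·(x - 1)² with b_1 = Δ_1 - h_1(2m_1 + m_2)/6 = 635/156, c_1 = m_1/2 = 11/104, d_1 = (m_2 - m_1)/(6h_1) = -61/312. So p'(1) = 635/156.

4.0705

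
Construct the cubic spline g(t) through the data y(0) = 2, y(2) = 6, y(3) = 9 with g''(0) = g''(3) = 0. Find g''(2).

1

Let σ_i = g''(x_i). Step sizes h_i = 2, 1; slopes of the chords Δ_i = (y_(i+1) - y_i)/h_i = 2, 3.
  2·σ_0 + 6·σ_1 + 1·σ_2 = 6(Δ_1 - Δ_0) = 6
Natural end conditions: σ_0 = σ_2 = 0.
Hence σ_0 = 0, σ_1 = 1, σ_2 = 0.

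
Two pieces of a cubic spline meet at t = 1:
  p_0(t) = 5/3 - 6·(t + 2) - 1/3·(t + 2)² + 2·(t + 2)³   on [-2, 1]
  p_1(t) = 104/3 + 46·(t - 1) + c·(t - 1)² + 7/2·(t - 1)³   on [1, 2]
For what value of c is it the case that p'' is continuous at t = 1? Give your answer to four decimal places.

p_0''(t) = -2/3 + 12·(t + 2), so p_0''(1) = 106/3. On the right, p_1''(1) = 2c, so c = 53/3.

17.6667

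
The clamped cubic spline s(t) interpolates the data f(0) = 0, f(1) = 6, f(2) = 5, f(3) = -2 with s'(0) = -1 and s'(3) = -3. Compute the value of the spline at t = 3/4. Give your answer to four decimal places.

4.2188

With m_i denoting the second derivative at x_i, h_i = 1, 1, 1, and Δ_i = (y_(i+1) − y_i)/h_i = 6, -1, -7:
  1·m_0 + 4·m_1 + 1·m_2 = 6(Δ_1 - Δ_0) = -42
  1·m_1 + 4·m_2 + 1·m_3 = 6(Δ_2 - Δ_1) = -36
Clamped end conditions give two more equations: 2h_0·m_0 + h_0·m_1 = 6(Δ_0 - s'(0)) = 42 and h_2·m_2 + 2h_2·m_3 = 6(s'(3) - Δ_2) = 24.
Solving the tridiagonal system: m_0 = 86/3, m_1 = -46/3, m_2 = -28/3, m_3 = 50/3.
On [0, 1], s(t) = 0 - 1·t + 43/3·t² - 22/3·t³.
With t = 3/4: s(3/4) = 135/32.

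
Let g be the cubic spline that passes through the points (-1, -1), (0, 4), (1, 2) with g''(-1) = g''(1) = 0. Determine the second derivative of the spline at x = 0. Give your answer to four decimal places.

With σ_i denoting the second derivative at x_i, h_i = 1, 1, and Δ_i = (y_(i+1) − y_i)/h_i = 5, -2:
  1·σ_0 + 4·σ_1 + 1·σ_2 = 6(Δ_1 - Δ_0) = -42
Natural end conditions: σ_0 = σ_2 = 0.
Solving the tridiagonal system: σ_0 = 0, σ_1 = -21/2, σ_2 = 0.

-10.5000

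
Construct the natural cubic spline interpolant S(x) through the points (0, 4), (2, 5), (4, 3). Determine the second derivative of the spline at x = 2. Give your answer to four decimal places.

-1.1250

Put m_i = S'' at the i-th knot. Here h = (2, 2) and Δ = (1/2, -1), so the interior equations h_(i-1)·m_(i-1) + 2(h_(i-1)+h_i)·m_i + h_i·m_(i+1) = 6(Δ_i − Δ_(i-1)) read
  2·m_0 + 8·m_1 + 2·m_2 = 6(Δ_1 - Δ_0) = -9
Natural end conditions: m_0 = m_2 = 0.
Solving: m_0 = 0, m_1 = -9/8, m_2 = 0.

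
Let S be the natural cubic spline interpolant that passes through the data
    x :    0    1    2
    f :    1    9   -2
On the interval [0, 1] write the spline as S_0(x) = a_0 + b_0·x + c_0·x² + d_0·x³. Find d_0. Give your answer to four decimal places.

Put M_i = S'' at the i-th knot. Here h = (1, 1) and Δ = (8, -11), so the interior equations h_(i-1)·M_(i-1) + 2(h_(i-1)+h_i)·M_i + h_i·M_(i+1) = 6(Δ_i − Δ_(i-1)) read
  1·M_0 + 4·M_1 + 1·M_2 = 6(Δ_1 - Δ_0) = -114
Natural end conditions: M_0 = M_2 = 0.
Solving: M_0 = 0, M_1 = -57/2, M_2 = 0.
On [0, 1], with S_0(x) = a_0 + b_0·x + c_0·x² + d_0·x³: c_0 = M_0/2 = 0, d_0 = (M_1 - M_0)/(6h_0) = -19/4, b_0 = Δ_0 - h_0(2M_0 + M_1)/6 = 51/4.

-4.7500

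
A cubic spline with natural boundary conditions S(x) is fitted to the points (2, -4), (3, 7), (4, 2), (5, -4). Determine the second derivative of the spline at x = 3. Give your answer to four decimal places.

-25.2000

Let M_i = S''(x_i). Step sizes h_i = 1, 1, 1; slopes of the chords Δ_i = (y_(i+1) - y_i)/h_i = 11, -5, -6.
  1·M_0 + 4·M_1 + 1·M_2 = 6(Δ_1 - Δ_0) = -96
  1·M_1 + 4·M_2 + 1·M_3 = 6(Δ_2 - Δ_1) = -6
Natural end conditions: M_0 = M_3 = 0.
Hence M_0 = 0, M_1 = -126/5, M_2 = 24/5, M_3 = 0.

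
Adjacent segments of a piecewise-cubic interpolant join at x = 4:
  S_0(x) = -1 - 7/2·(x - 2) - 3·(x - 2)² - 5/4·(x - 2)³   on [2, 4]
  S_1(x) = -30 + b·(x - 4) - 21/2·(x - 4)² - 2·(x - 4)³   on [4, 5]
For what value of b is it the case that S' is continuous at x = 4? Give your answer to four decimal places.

S_0'(x) = -7/2 - 6·(x - 2) - 15/4·(x - 2)², so S_0'(4) = -61/2. On the right, S_1'(4) = b, so b = -61/2.

-30.5000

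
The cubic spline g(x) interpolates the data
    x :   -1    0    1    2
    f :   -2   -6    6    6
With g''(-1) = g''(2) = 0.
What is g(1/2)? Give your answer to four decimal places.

-0.3000

Let M_i = g''(x_i). Step sizes h_i = 1, 1, 1; slopes of the chords Δ_i = (y_(i+1) - y_i)/h_i = -4, 12, 0.
  1·M_0 + 4·M_1 + 1·M_2 = 6(Δ_1 - Δ_0) = 96
  1·M_1 + 4·M_2 + 1·M_3 = 6(Δ_2 - Δ_1) = -72
Natural end conditions: M_0 = M_3 = 0.
Solving the tridiagonal system: M_0 = 0, M_1 = 152/5, M_2 = -128/5, M_3 = 0.
On [0, 1], g(x) = -6 + 92/15·x + 76/5·x² - 28/3·x³.
With x = 1/2: g(1/2) = -3/10.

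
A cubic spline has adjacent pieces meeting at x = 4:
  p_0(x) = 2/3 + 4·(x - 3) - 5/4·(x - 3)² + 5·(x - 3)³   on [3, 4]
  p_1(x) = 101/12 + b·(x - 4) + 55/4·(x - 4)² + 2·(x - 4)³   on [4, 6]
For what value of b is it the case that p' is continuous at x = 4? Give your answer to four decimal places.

16.5000

p_0'(x) = 4 - 5/2·(x - 3) + 15·(x - 3)², so p_0'(4) = 33/2. On the right, p_1'(4) = b, so b = 33/2.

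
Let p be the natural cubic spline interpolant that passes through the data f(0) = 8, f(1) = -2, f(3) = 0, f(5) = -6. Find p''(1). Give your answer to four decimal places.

With M_i denoting the second derivative at x_i, h_i = 1, 2, 2, and Δ_i = (y_(i+1) − y_i)/h_i = -10, 1, -3:
  1·M_0 + 6·M_1 + 2·M_2 = 6(Δ_1 - Δ_0) = 66
  2·M_1 + 8·M_2 + 2·M_3 = 6(Δ_2 - Δ_1) = -24
Natural end conditions: M_0 = M_3 = 0.
Forward elimination and back-substitution give M_0 = 0, M_1 = 144/11, M_2 = -69/11, M_3 = 0.

13.0909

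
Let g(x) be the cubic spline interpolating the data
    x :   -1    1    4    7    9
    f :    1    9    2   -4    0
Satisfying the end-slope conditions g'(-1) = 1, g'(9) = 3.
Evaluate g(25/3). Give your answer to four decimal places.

Put M_i = g'' at the i-th knot. Here h = (2, 3, 3, 2) and Δ = (4, -7/3, -2, 2), so the interior equations h_(i-1)·M_(i-1) + 2(h_(i-1)+h_i)·M_i + h_i·M_(i+1) = 6(Δ_i − Δ_(i-1)) read
  2·M_0 + 10·M_1 + 3·M_2 = 6(Δ_1 - Δ_0) = -38
  3·M_1 + 12·M_2 + 3·M_3 = 6(Δ_2 - Δ_1) = 2
  3·M_2 + 10·M_3 + 2·M_4 = 6(Δ_3 - Δ_2) = 24
Clamped end conditions give two more equations: 2h_0·M_0 + h_0·M_1 = 6(Δ_0 - g'(-1)) = 18 and h_3·M_3 + 2h_3·M_4 = 6(g'(9) - Δ_3) = 6.
Solving: M_0 = 328/45, M_1 = -251/45, M_2 = 16/15, M_3 = 89/45, M_4 = 23/45.
On [7, 9], g(x) = -4 + 23/45·(x - 7) + 89/90·(x - 7)² - 11/90·(x - 7)³.
With (x - 7) = 4/3: g(25/3) = -2248/1215.

-1.8502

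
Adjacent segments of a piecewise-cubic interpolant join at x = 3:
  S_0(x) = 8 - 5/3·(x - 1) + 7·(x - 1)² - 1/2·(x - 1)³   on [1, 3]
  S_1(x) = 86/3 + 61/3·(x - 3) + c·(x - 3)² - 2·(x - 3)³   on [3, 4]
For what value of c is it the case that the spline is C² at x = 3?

4

S_0''(x) = 14 - 3·(x - 1), so S_0''(3) = 8. On the right, S_1''(3) = 2c, so c = 4.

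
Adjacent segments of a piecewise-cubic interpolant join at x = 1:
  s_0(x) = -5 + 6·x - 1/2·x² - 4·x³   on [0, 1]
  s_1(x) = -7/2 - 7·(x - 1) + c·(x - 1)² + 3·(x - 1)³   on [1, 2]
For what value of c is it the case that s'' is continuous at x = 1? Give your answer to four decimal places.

-12.5000

s_0''(x) = -1 - 24·x, so s_0''(1) = -25. On the right, s_1''(1) = 2c, so c = -25/2.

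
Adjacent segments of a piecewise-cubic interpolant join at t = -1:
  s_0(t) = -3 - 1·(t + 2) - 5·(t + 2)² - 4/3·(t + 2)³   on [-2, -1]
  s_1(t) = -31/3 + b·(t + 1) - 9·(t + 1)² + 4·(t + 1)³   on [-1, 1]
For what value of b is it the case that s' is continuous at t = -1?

s_0'(t) = -1 - 10·(t + 2) - 4·(t + 2)², so s_0'(-1) = -15. On the right, s_1'(-1) = b, so b = -15.

-15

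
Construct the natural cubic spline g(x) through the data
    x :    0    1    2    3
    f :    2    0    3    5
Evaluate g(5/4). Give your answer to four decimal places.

With m_i denoting the second derivative at x_i, h_i = 1, 1, 1, and Δ_i = (y_(i+1) − y_i)/h_i = -2, 3, 2:
  1·m_0 + 4·m_1 + 1·m_2 = 6(Δ_1 - Δ_0) = 30
  1·m_1 + 4·m_2 + 1·m_3 = 6(Δ_2 - Δ_1) = -6
Natural end conditions: m_0 = m_3 = 0.
Solving: m_0 = 0, m_1 = 42/5, m_2 = -18/5, m_3 = 0.
On [1, 2], g(x) = 0 + 4/5·(x - 1) + 21/5·(x - 1)² - 2·(x - 1)³.
With (x - 1) = 1/4: g(5/4) = 69/160.

0.4313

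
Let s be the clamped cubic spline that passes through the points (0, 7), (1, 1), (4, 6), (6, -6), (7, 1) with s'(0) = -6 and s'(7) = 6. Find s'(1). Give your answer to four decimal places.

-3.3041

Let M_i = s''(x_i). Step sizes h_i = 1, 3, 2, 1; slopes of the chords Δ_i = (y_(i+1) - y_i)/h_i = -6, 5/3, -6, 7.
  1·M_0 + 8·M_1 + 3·M_2 = 6(Δ_1 - Δ_0) = 46
  3·M_1 + 10·M_2 + 2·M_3 = 6(Δ_2 - Δ_1) = -46
  2·M_2 + 6·M_3 + 1·M_4 = 6(Δ_3 - Δ_2) = 78
Clamped end conditions give two more equations: 2h_0·M_0 + h_0·M_1 = 6(Δ_0 - s'(0)) = 0 and h_3·M_3 + 2h_3·M_4 = 6(s'(7) - Δ_3) = -6.
Forward elimination and back-substitution give M_0 = -399/74, M_1 = 399/37, M_2 = -2581/222, M_3 = 2104/111, M_4 = -1385/111.
On [1, 4], s'(x) = b_1 + 2c_1·(x - 1) + 3d_1·(x - 1)² with b_1 = Δ_1 - h_1(2M_1 + M_2)/6 = -489/148, c_1 = M_1/2 = 399/74, d_1 = (M_2 - M_1)/(6h_1) = -4975/3996. So s'(1) = -489/148.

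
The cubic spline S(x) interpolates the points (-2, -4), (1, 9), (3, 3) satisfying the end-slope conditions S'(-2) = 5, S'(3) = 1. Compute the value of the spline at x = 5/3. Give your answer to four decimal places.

6.8815

Put σ_i = S'' at the i-th knot. Here h = (3, 2) and Δ = (13/3, -3), so the interior equations h_(i-1)·σ_(i-1) + 2(h_(i-1)+h_i)·σ_i + h_i·σ_(i+1) = 6(Δ_i − Δ_(i-1)) read
  3·σ_0 + 10·σ_1 + 2·σ_2 = 6(Δ_1 - Δ_0) = -44
Clamped end conditions give two more equations: 2h_0·σ_0 + h_0·σ_1 = 6(Δ_0 - S'(-2)) = -4 and h_1·σ_1 + 2h_1·σ_2 = 6(S'(3) - Δ_1) = 24.
Solving the tridiagonal system: σ_0 = 44/15, σ_1 = -36/5, σ_2 = 48/5.
On [1, 3], S(x) = 9 - 7/5·(x - 1) - 18/5·(x - 1)² + 7/5·(x - 1)³.
With (x - 1) = 2/3: S(5/3) = 929/135.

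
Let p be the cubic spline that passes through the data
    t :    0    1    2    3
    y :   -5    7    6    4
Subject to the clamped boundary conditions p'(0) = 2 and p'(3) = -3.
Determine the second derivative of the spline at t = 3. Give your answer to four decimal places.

-7.3333

Let m_i = p''(x_i). Step sizes h_i = 1, 1, 1; slopes of the chords Δ_i = (y_(i+1) - y_i)/h_i = 12, -1, -2.
  1·m_0 + 4·m_1 + 1·m_2 = 6(Δ_1 - Δ_0) = -78
  1·m_1 + 4·m_2 + 1·m_3 = 6(Δ_2 - Δ_1) = -6
Clamped end conditions give two more equations: 2h_0·m_0 + h_0·m_1 = 6(Δ_0 - p'(0)) = 60 and h_2·m_2 + 2h_2·m_3 = 6(p'(3) - Δ_2) = -6.
Forward elimination and back-substitution give m_0 = 140/3, m_1 = -100/3, m_2 = 26/3, m_3 = -22/3.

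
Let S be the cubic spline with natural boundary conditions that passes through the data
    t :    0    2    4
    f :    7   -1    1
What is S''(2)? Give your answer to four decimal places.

3.7500

Let σ_i = S''(x_i). Step sizes h_i = 2, 2; slopes of the chords Δ_i = (y_(i+1) - y_i)/h_i = -4, 1.
  2·σ_0 + 8·σ_1 + 2·σ_2 = 6(Δ_1 - Δ_0) = 30
Natural end conditions: σ_0 = σ_2 = 0.
Hence σ_0 = 0, σ_1 = 15/4, σ_2 = 0.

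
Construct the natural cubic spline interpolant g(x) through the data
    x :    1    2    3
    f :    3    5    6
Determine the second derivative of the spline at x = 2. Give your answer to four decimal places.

Let M_i = g''(x_i). Step sizes h_i = 1, 1; slopes of the chords Δ_i = (y_(i+1) - y_i)/h_i = 2, 1.
  1·M_0 + 4·M_1 + 1·M_2 = 6(Δ_1 - Δ_0) = -6
Natural end conditions: M_0 = M_2 = 0.
Hence M_0 = 0, M_1 = -3/2, M_2 = 0.

-1.5000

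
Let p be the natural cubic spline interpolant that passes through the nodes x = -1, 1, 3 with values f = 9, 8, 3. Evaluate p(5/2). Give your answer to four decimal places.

Let σ_i = p''(x_i). Step sizes h_i = 2, 2; slopes of the chords Δ_i = (y_(i+1) - y_i)/h_i = -1/2, -5/2.
  2·σ_0 + 8·σ_1 + 2·σ_2 = 6(Δ_1 - Δ_0) = -12
Natural end conditions: σ_0 = σ_2 = 0.
Hence σ_0 = 0, σ_1 = -3/2, σ_2 = 0.
On [1, 3], p(x) = 8 - 3/2·(x - 1) - 3/4·(x - 1)² + 1/8·(x - 1)³.
With (x - 1) = 3/2: p(5/2) = 287/64.

4.4844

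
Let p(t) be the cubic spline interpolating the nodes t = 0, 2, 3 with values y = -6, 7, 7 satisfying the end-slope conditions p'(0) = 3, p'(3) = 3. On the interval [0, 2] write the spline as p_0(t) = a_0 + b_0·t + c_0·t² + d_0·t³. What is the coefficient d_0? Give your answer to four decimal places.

-2.0625

With M_i denoting the second derivative at x_i, h_i = 2, 1, and Δ_i = (y_(i+1) − y_i)/h_i = 13/2, 0:
  2·M_0 + 6·M_1 + 1·M_2 = 6(Δ_1 - Δ_0) = -39
Clamped end conditions give two more equations: 2h_0·M_0 + h_0·M_1 = 6(Δ_0 - p'(0)) = 21 and h_1·M_1 + 2h_1·M_2 = 6(p'(3) - Δ_1) = 18.
Solving the tridiagonal system: M_0 = 47/4, M_1 = -13, M_2 = 31/2.
On [0, 2], with p_0(t) = a_0 + b_0·t + c_0·t² + d_0·t³: c_0 = M_0/2 = 47/8, d_0 = (M_1 - M_0)/(6h_0) = -33/16, b_0 = Δ_0 - h_0(2M_0 + M_1)/6 = 3.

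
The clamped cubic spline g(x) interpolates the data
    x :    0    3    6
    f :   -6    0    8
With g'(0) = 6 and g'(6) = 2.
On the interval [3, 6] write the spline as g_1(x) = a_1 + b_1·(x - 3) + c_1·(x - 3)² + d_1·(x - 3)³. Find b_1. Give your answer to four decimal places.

1.5000

Let σ_i = g''(x_i). Step sizes h_i = 3, 3; slopes of the chords Δ_i = (y_(i+1) - y_i)/h_i = 2, 8/3.
  3·σ_0 + 12·σ_1 + 3·σ_2 = 6(Δ_1 - Δ_0) = 4
Clamped end conditions give two more equations: 2h_0·σ_0 + h_0·σ_1 = 6(Δ_0 - g'(0)) = -24 and h_1·σ_1 + 2h_1·σ_2 = 6(g'(6) - Δ_1) = -4.
Hence σ_0 = -5, σ_1 = 2, σ_2 = -5/3.
On [3, 6], with g_1(x) = a_1 + b_1·(x - 3) + c_1·(x - 3)² + d_1·(x - 3)³: c_1 = σ_1/2 = 1, d_1 = (σ_2 - σ_1)/(6h_1) = -11/54, b_1 = Δ_1 - h_1(2σ_1 + σ_2)/6 = 3/2.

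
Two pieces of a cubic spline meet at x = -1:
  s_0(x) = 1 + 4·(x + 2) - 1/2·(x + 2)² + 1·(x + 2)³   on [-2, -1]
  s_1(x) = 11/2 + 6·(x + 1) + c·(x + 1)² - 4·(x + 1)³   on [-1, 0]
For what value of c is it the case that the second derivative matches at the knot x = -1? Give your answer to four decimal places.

s_0''(x) = -1 + 6·(x + 2), so s_0''(-1) = 5. On the right, s_1''(-1) = 2c, so c = 5/2.

2.5000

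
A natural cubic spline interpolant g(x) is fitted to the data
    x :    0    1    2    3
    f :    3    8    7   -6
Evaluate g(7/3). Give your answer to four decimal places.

3.7037

Put M_i = g'' at the i-th knot. Here h = (1, 1, 1) and Δ = (5, -1, -13), so the interior equations h_(i-1)·M_(i-1) + 2(h_(i-1)+h_i)·M_i + h_i·M_(i+1) = 6(Δ_i − Δ_(i-1)) read
  1·M_0 + 4·M_1 + 1·M_2 = 6(Δ_1 - Δ_0) = -36
  1·M_1 + 4·M_2 + 1·M_3 = 6(Δ_2 - Δ_1) = -72
Natural end conditions: M_0 = M_3 = 0.
Forward elimination and back-substitution give M_0 = 0, M_1 = -24/5, M_2 = -84/5, M_3 = 0.
On [2, 3], g(x) = 7 - 37/5·(x - 2) - 42/5·(x - 2)² + 14/5·(x - 2)³.
With (x - 2) = 1/3: g(7/3) = 100/27.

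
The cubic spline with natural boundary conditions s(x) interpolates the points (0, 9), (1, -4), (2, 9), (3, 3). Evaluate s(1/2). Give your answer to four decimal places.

Let M_i = s''(x_i). Step sizes h_i = 1, 1, 1; slopes of the chords Δ_i = (y_(i+1) - y_i)/h_i = -13, 13, -6.
  1·M_0 + 4·M_1 + 1·M_2 = 6(Δ_1 - Δ_0) = 156
  1·M_1 + 4·M_2 + 1·M_3 = 6(Δ_2 - Δ_1) = -114
Natural end conditions: M_0 = M_3 = 0.
Hence M_0 = 0, M_1 = 246/5, M_2 = -204/5, M_3 = 0.
On [0, 1], s(x) = 9 - 106/5·x + 0·x² + 41/5·x³.
With x = 1/2: s(1/2) = -23/40.

-0.5750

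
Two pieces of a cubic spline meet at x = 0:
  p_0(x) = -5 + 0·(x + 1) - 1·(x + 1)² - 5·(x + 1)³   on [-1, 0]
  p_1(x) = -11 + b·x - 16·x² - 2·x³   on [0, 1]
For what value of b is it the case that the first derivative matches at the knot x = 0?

-17

p_0'(x) = 0 - 2·(x + 1) - 15·(x + 1)², so p_0'(0) = -17. On the right, p_1'(0) = b, so b = -17.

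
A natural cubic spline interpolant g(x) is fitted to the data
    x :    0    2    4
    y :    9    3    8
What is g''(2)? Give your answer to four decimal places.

With σ_i denoting the second derivative at x_i, h_i = 2, 2, and Δ_i = (y_(i+1) − y_i)/h_i = -3, 5/2:
  2·σ_0 + 8·σ_1 + 2·σ_2 = 6(Δ_1 - Δ_0) = 33
Natural end conditions: σ_0 = σ_2 = 0.
Solving: σ_0 = 0, σ_1 = 33/8, σ_2 = 0.

4.1250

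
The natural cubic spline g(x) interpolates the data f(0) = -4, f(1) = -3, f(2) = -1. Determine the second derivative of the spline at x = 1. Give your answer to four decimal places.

With M_i denoting the second derivative at x_i, h_i = 1, 1, and Δ_i = (y_(i+1) − y_i)/h_i = 1, 2:
  1·M_0 + 4·M_1 + 1·M_2 = 6(Δ_1 - Δ_0) = 6
Natural end conditions: M_0 = M_2 = 0.
Solving the tridiagonal system: M_0 = 0, M_1 = 3/2, M_2 = 0.

1.5000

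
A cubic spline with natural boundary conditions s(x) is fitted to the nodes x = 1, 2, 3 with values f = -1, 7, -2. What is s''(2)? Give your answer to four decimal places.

With M_i denoting the second derivative at x_i, h_i = 1, 1, and Δ_i = (y_(i+1) − y_i)/h_i = 8, -9:
  1·M_0 + 4·M_1 + 1·M_2 = 6(Δ_1 - Δ_0) = -102
Natural end conditions: M_0 = M_2 = 0.
Hence M_0 = 0, M_1 = -51/2, M_2 = 0.

-25.5000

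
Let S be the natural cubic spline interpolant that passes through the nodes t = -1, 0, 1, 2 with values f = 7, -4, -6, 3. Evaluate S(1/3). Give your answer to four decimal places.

Write M_i for S''(x_i). With h_i = 1, 1, 1 and divided differences Δ_i = -11, -2, 9, the continuity of S' gives the tridiagonal system
  1·M_0 + 4·M_1 + 1·M_2 = 6(Δ_1 - Δ_0) = 54
  1·M_1 + 4·M_2 + 1·M_3 = 6(Δ_2 - Δ_1) = 66
Natural end conditions: M_0 = M_3 = 0.
Forward elimination and back-substitution give M_0 = 0, M_1 = 10, M_2 = 14, M_3 = 0.
On [0, 1], S(t) = -4 - 23/3·t + 5·t² + 2/3·t³.
With t = 1/3: S(1/3) = -484/81.

-5.9753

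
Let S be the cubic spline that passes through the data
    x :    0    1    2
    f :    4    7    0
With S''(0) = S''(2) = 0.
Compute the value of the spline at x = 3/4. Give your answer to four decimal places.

7.0703

Put σ_i = S'' at the i-th knot. Here h = (1, 1) and Δ = (3, -7), so the interior equations h_(i-1)·σ_(i-1) + 2(h_(i-1)+h_i)·σ_i + h_i·σ_(i+1) = 6(Δ_i − Δ_(i-1)) read
  1·σ_0 + 4·σ_1 + 1·σ_2 = 6(Δ_1 - Δ_0) = -60
Natural end conditions: σ_0 = σ_2 = 0.
Forward elimination and back-substitution give σ_0 = 0, σ_1 = -15, σ_2 = 0.
On [0, 1], S(x) = 4 + 11/2·x + 0·x² - 5/2·x³.
With x = 3/4: S(3/4) = 905/128.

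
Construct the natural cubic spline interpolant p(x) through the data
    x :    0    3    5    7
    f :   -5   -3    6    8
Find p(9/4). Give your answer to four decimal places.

Write m_i for p''(x_i). With h_i = 3, 2, 2 and divided differences Δ_i = 2/3, 9/2, 1, the continuity of p' gives the tridiagonal system
  3·m_0 + 10·m_1 + 2·m_2 = 6(Δ_1 - Δ_0) = 23
  2·m_1 + 8·m_2 + 2·m_3 = 6(Δ_2 - Δ_1) = -21
Natural end conditions: m_0 = m_3 = 0.
Solving: m_0 = 0, m_1 = 113/38, m_2 = -64/19, m_3 = 0.
On [0, 3], p(x) = -5 - 187/228·x + 0·x² + 113/684·x³.
With x = 9/4: p(9/4) = -24143/4864.

-4.9636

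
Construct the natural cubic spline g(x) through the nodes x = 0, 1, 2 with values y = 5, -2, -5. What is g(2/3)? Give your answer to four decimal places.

-0.0370

Write m_i for g''(x_i). With h_i = 1, 1 and divided differences Δ_i = -7, -3, the continuity of g' gives the tridiagonal system
  1·m_0 + 4·m_1 + 1·m_2 = 6(Δ_1 - Δ_0) = 24
Natural end conditions: m_0 = m_2 = 0.
Solving the tridiagonal system: m_0 = 0, m_1 = 6, m_2 = 0.
On [0, 1], g(x) = 5 - 8·x + 0·x² + 1·x³.
With x = 2/3: g(2/3) = -1/27.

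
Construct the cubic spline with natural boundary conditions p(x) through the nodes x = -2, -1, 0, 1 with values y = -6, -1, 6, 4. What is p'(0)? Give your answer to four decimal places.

Put σ_i = p'' at the i-th knot. Here h = (1, 1, 1) and Δ = (5, 7, -2), so the interior equations h_(i-1)·σ_(i-1) + 2(h_(i-1)+h_i)·σ_i + h_i·σ_(i+1) = 6(Δ_i − Δ_(i-1)) read
  1·σ_0 + 4·σ_1 + 1·σ_2 = 6(Δ_1 - Δ_0) = 12
  1·σ_1 + 4·σ_2 + 1·σ_3 = 6(Δ_2 - Δ_1) = -54
Natural end conditions: σ_0 = σ_3 = 0.
Solving: σ_0 = 0, σ_1 = 34/5, σ_2 = -76/5, σ_3 = 0.
On [0, 1], p'(x) = b_2 + 2c_2·x + 3d_2·x² with b_2 = Δ_2 - h_2(2σ_2 + σ_3)/6 = 46/15, c_2 = σ_2/2 = -38/5, d_2 = (σ_3 - σ_2)/(6h_2) = 38/15. So p'(0) = 46/15.

3.0667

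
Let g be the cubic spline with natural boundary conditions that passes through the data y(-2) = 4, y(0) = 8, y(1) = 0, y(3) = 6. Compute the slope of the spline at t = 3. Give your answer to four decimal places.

7.3429

Write σ_i for g''(x_i). With h_i = 2, 1, 2 and divided differences Δ_i = 2, -8, 3, the continuity of g' gives the tridiagonal system
  2·σ_0 + 6·σ_1 + 1·σ_2 = 6(Δ_1 - Δ_0) = -60
  1·σ_1 + 6·σ_2 + 2·σ_3 = 6(Δ_2 - Δ_1) = 66
Natural end conditions: σ_0 = σ_3 = 0.
Solving: σ_0 = 0, σ_1 = -426/35, σ_2 = 456/35, σ_3 = 0.
On [1, 3], g'(t) = b_2 + 2c_2·(t - 1) + 3d_2·(t - 1)² with b_2 = Δ_2 - h_2(2σ_2 + σ_3)/6 = -199/35, c_2 = σ_2/2 = 228/35, d_2 = (σ_3 - σ_2)/(6h_2) = -38/35. So g'(3) = 257/35.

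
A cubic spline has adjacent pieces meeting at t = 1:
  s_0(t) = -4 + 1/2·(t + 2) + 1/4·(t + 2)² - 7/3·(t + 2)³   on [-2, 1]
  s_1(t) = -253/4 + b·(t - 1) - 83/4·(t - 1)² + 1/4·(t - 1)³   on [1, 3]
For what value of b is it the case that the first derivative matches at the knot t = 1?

-61

s_0'(t) = 1/2 + 1/2·(t + 2) - 7·(t + 2)², so s_0'(1) = -61. On the right, s_1'(1) = b, so b = -61.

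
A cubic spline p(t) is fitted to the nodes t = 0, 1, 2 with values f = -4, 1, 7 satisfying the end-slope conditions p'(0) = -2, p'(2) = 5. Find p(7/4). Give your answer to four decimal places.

Let M_i = p''(x_i). Step sizes h_i = 1, 1; slopes of the chords Δ_i = (y_(i+1) - y_i)/h_i = 5, 6.
  1·M_0 + 4·M_1 + 1·M_2 = 6(Δ_1 - Δ_0) = 6
Clamped end conditions give two more equations: 2h_0·M_0 + h_0·M_1 = 6(Δ_0 - p'(0)) = 42 and h_1·M_1 + 2h_1·M_2 = 6(p'(2) - Δ_1) = -6.
Solving: M_0 = 23, M_1 = -4, M_2 = -1.
On [1, 2], p(t) = 1 + 15/2·(t - 1) - 2·(t - 1)² + 1/2·(t - 1)³.
With (t - 1) = 3/4: p(7/4) = 731/128.

5.7109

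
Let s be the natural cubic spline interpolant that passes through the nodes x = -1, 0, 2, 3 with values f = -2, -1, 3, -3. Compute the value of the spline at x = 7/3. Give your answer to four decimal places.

Let m_i = s''(x_i). Step sizes h_i = 1, 2, 1; slopes of the chords Δ_i = (y_(i+1) - y_i)/h_i = 1, 2, -6.
  1·m_0 + 6·m_1 + 2·m_2 = 6(Δ_1 - Δ_0) = 6
  2·m_1 + 6·m_2 + 1·m_3 = 6(Δ_2 - Δ_1) = -48
Natural end conditions: m_0 = m_3 = 0.
Solving: m_0 = 0, m_1 = 33/8, m_2 = -75/8, m_3 = 0.
On [2, 3], s(x) = 3 - 23/8·(x - 2) - 75/16·(x - 2)² + 25/16·(x - 2)³.
With (x - 2) = 1/3: s(7/3) = 341/216.

1.5787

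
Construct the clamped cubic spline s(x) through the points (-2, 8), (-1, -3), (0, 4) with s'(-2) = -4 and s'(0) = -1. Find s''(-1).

Let m_i = s''(x_i). Step sizes h_i = 1, 1; slopes of the chords Δ_i = (y_(i+1) - y_i)/h_i = -11, 7.
  1·m_0 + 4·m_1 + 1·m_2 = 6(Δ_1 - Δ_0) = 108
Clamped end conditions give two more equations: 2h_0·m_0 + h_0·m_1 = 6(Δ_0 - s'(-2)) = -42 and h_1·m_1 + 2h_1·m_2 = 6(s'(0) - Δ_1) = -48.
Solving: m_0 = -93/2, m_1 = 51, m_2 = -99/2.

51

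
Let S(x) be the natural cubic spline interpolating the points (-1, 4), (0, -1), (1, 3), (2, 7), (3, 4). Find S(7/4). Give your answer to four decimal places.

With m_i denoting the second derivative at x_i, h_i = 1, 1, 1, 1, and Δ_i = (y_(i+1) − y_i)/h_i = -5, 4, 4, -3:
  1·m_0 + 4·m_1 + 1·m_2 = 6(Δ_1 - Δ_0) = 54
  1·m_1 + 4·m_2 + 1·m_3 = 6(Δ_2 - Δ_1) = 0
  1·m_2 + 4·m_3 + 1·m_4 = 6(Δ_3 - Δ_2) = -42
Natural end conditions: m_0 = m_4 = 0.
Hence m_0 = 0, m_1 = 96/7, m_2 = -6/7, m_3 = -72/7, m_4 = 0.
On [1, 2], S(x) = 3 + 6·(x - 1) - 3/7·(x - 1)² - 11/7·(x - 1)³.
With (x - 1) = 3/4: S(7/4) = 2955/448.

6.5960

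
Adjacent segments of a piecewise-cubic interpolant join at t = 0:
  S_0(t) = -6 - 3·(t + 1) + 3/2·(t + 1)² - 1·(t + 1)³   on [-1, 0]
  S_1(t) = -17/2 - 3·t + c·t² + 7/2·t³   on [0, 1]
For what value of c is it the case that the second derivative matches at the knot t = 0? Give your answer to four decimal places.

-1.5000

S_0''(t) = 3 - 6·(t + 1), so S_0''(0) = -3. On the right, S_1''(0) = 2c, so c = -3/2.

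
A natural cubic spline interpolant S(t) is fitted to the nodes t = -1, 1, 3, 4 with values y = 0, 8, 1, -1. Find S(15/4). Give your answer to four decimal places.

With σ_i denoting the second derivative at x_i, h_i = 2, 2, 1, and Δ_i = (y_(i+1) − y_i)/h_i = 4, -7/2, -2:
  2·σ_0 + 8·σ_1 + 2·σ_2 = 6(Δ_1 - Δ_0) = -45
  2·σ_1 + 6·σ_2 + 1·σ_3 = 6(Δ_2 - Δ_1) = 9
Natural end conditions: σ_0 = σ_3 = 0.
Forward elimination and back-substitution give σ_0 = 0, σ_1 = -72/11, σ_2 = 81/22, σ_3 = 0.
On [3, 4], S(t) = 1 - 71/22·(t - 3) + 81/44·(t - 3)² - 27/44·(t - 3)³.
With (t - 3) = 3/4: S(15/4) = -1813/2816.

-0.6438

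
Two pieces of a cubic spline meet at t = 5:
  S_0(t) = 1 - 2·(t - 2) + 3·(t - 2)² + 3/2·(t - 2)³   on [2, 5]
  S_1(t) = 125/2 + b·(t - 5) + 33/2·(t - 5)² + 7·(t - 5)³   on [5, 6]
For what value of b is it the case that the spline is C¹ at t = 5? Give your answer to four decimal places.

S_0'(t) = -2 + 6·(t - 2) + 9/2·(t - 2)², so S_0'(5) = 113/2. On the right, S_1'(5) = b, so b = 113/2.

56.5000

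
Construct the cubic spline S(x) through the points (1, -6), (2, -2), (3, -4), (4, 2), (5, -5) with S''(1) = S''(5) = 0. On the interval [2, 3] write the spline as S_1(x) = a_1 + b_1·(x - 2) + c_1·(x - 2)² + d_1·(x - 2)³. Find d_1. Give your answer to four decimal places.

Let M_i = S''(x_i). Step sizes h_i = 1, 1, 1, 1; slopes of the chords Δ_i = (y_(i+1) - y_i)/h_i = 4, -2, 6, -7.
  1·M_0 + 4·M_1 + 1·M_2 = 6(Δ_1 - Δ_0) = -36
  1·M_1 + 4·M_2 + 1·M_3 = 6(Δ_2 - Δ_1) = 48
  1·M_2 + 4·M_3 + 1·M_4 = 6(Δ_3 - Δ_2) = -78
Natural end conditions: M_0 = M_4 = 0.
Hence M_0 = 0, M_1 = -405/28, M_2 = 153/7, M_3 = -699/28, M_4 = 0.
On [2, 3], with S_1(x) = a_1 + b_1·(x - 2) + c_1·(x - 2)² + d_1·(x - 2)³: c_1 = M_1/2 = -405/56, d_1 = (M_2 - M_1)/(6h_1) = 339/56, b_1 = Δ_1 - h_1(2M_1 + M_2)/6 = -23/28.

6.0536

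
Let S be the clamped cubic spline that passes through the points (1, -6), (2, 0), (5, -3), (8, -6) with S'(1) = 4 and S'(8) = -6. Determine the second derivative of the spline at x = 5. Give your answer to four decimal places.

3.6774

Write M_i for S''(x_i). With h_i = 1, 3, 3 and divided differences Δ_i = 6, -1, -1, the continuity of S' gives the tridiagonal system
  1·M_0 + 8·M_1 + 3·M_2 = 6(Δ_1 - Δ_0) = -42
  3·M_1 + 12·M_2 + 3·M_3 = 6(Δ_2 - Δ_1) = 0
Clamped end conditions give two more equations: 2h_0·M_0 + h_0·M_1 = 6(Δ_0 - S'(1)) = 12 and h_2·M_2 + 2h_2·M_3 = 6(S'(8) - Δ_2) = -30.
Solving the tridiagonal system: M_0 = 308/31, M_1 = -244/31, M_2 = 114/31, M_3 = -212/31.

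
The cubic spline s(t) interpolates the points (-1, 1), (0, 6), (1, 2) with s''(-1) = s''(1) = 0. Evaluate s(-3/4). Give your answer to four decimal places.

2.7773

With M_i denoting the second derivative at x_i, h_i = 1, 1, and Δ_i = (y_(i+1) − y_i)/h_i = 5, -4:
  1·M_0 + 4·M_1 + 1·M_2 = 6(Δ_1 - Δ_0) = -54
Natural end conditions: M_0 = M_2 = 0.
Forward elimination and back-substitution give M_0 = 0, M_1 = -27/2, M_2 = 0.
On [-1, 0], s(t) = 1 + 29/4·(t + 1) + 0·(t + 1)² - 9/4·(t + 1)³.
With (t + 1) = 1/4: s(-3/4) = 711/256.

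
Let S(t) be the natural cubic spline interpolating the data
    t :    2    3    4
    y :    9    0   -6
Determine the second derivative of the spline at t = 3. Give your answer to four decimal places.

4.5000

Let M_i = S''(x_i). Step sizes h_i = 1, 1; slopes of the chords Δ_i = (y_(i+1) - y_i)/h_i = -9, -6.
  1·M_0 + 4·M_1 + 1·M_2 = 6(Δ_1 - Δ_0) = 18
Natural end conditions: M_0 = M_2 = 0.
Solving: M_0 = 0, M_1 = 9/2, M_2 = 0.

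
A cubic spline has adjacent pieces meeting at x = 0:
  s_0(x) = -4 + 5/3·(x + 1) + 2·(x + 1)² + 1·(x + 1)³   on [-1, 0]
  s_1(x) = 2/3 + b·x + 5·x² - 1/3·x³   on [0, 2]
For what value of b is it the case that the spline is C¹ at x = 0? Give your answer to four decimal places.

8.6667

s_0'(x) = 5/3 + 4·(x + 1) + 3·(x + 1)², so s_0'(0) = 26/3. On the right, s_1'(0) = b, so b = 26/3.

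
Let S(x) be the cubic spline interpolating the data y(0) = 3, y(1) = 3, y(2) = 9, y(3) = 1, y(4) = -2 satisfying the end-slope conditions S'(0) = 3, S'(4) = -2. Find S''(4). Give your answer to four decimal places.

-5.2143

Write σ_i for S''(x_i). With h_i = 1, 1, 1, 1 and divided differences Δ_i = 0, 6, -8, -3, the continuity of S' gives the tridiagonal system
  1·σ_0 + 4·σ_1 + 1·σ_2 = 6(Δ_1 - Δ_0) = 36
  1·σ_1 + 4·σ_2 + 1·σ_3 = 6(Δ_2 - Δ_1) = -84
  1·σ_2 + 4·σ_3 + 1·σ_4 = 6(Δ_3 - Δ_2) = 30
Clamped end conditions give two more equations: 2h_0·σ_0 + h_0·σ_1 = 6(Δ_0 - S'(0)) = -18 and h_3·σ_3 + 2h_3·σ_4 = 6(S'(4) - Δ_3) = 6.
Solving the tridiagonal system: σ_0 = -277/14, σ_1 = 151/7, σ_2 = -61/2, σ_3 = 115/7, σ_4 = -73/14.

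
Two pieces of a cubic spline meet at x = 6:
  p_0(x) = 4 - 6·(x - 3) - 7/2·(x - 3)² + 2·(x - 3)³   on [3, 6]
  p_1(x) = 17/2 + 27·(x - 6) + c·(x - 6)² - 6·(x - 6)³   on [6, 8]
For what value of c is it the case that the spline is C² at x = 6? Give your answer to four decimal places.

p_0''(x) = -7 + 12·(x - 3), so p_0''(6) = 29. On the right, p_1''(6) = 2c, so c = 29/2.

14.5000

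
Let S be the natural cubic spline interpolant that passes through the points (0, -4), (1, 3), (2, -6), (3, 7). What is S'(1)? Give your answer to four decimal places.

-4.4667

With σ_i denoting the second derivative at x_i, h_i = 1, 1, 1, and Δ_i = (y_(i+1) − y_i)/h_i = 7, -9, 13:
  1·σ_0 + 4·σ_1 + 1·σ_2 = 6(Δ_1 - Δ_0) = -96
  1·σ_1 + 4·σ_2 + 1·σ_3 = 6(Δ_2 - Δ_1) = 132
Natural end conditions: σ_0 = σ_3 = 0.
Forward elimination and back-substitution give σ_0 = 0, σ_1 = -172/5, σ_2 = 208/5, σ_3 = 0.
On [1, 2], S'(x) = b_1 + 2c_1·(x - 1) + 3d_1·(x - 1)² with b_1 = Δ_1 - h_1(2σ_1 + σ_2)/6 = -67/15, c_1 = σ_1/2 = -86/5, d_1 = (σ_2 - σ_1)/(6h_1) = 38/3. So S'(1) = -67/15.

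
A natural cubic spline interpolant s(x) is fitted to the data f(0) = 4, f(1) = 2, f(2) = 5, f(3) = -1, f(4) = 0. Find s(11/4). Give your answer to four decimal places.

Write M_i for s''(x_i). With h_i = 1, 1, 1, 1 and divided differences Δ_i = -2, 3, -6, 1, the continuity of s' gives the tridiagonal system
  1·M_0 + 4·M_1 + 1·M_2 = 6(Δ_1 - Δ_0) = 30
  1·M_1 + 4·M_2 + 1·M_3 = 6(Δ_2 - Δ_1) = -54
  1·M_2 + 4·M_3 + 1·M_4 = 6(Δ_3 - Δ_2) = 42
Natural end conditions: M_0 = M_4 = 0.
Hence M_0 = 0, M_1 = 177/14, M_2 = -144/7, M_3 = 219/14, M_4 = 0.
On [2, 3], s(x) = 5 - 7/4·(x - 2) - 72/7·(x - 2)² + 169/28·(x - 2)³.
With (x - 2) = 3/4: s(11/4) = 803/1792.

0.4481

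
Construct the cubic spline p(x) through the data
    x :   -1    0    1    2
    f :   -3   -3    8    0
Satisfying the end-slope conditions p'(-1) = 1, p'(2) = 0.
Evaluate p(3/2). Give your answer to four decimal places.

4.0333

With M_i denoting the second derivative at x_i, h_i = 1, 1, 1, and Δ_i = (y_(i+1) − y_i)/h_i = 0, 11, -8:
  1·M_0 + 4·M_1 + 1·M_2 = 6(Δ_1 - Δ_0) = 66
  1·M_1 + 4·M_2 + 1·M_3 = 6(Δ_2 - Δ_1) = -114
Clamped end conditions give two more equations: 2h_0·M_0 + h_0·M_1 = 6(Δ_0 - p'(-1)) = -6 and h_2·M_2 + 2h_2·M_3 = 6(p'(2) - Δ_2) = 48.
Solving the tridiagonal system: M_0 = -298/15, M_1 = 506/15, M_2 = -736/15, M_3 = 728/15.
On [1, 2], p(x) = 8 + 4/15·(x - 1) - 368/15·(x - 1)² + 244/15·(x - 1)³.
With (x - 1) = 1/2: p(3/2) = 121/30.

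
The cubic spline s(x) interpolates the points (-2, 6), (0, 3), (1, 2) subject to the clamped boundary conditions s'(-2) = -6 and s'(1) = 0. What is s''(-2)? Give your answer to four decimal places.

8.2500

With M_i denoting the second derivative at x_i, h_i = 2, 1, and Δ_i = (y_(i+1) − y_i)/h_i = -3/2, -1:
  2·M_0 + 6·M_1 + 1·M_2 = 6(Δ_1 - Δ_0) = 3
Clamped end conditions give two more equations: 2h_0·M_0 + h_0·M_1 = 6(Δ_0 - s'(-2)) = 27 and h_1·M_1 + 2h_1·M_2 = 6(s'(1) - Δ_1) = 6.
Solving: M_0 = 33/4, M_1 = -3, M_2 = 9/2.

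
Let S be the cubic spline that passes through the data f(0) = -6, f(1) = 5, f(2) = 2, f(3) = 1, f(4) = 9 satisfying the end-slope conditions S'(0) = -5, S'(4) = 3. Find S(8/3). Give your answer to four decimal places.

With σ_i denoting the second derivative at x_i, h_i = 1, 1, 1, 1, and Δ_i = (y_(i+1) − y_i)/h_i = 11, -3, -1, 8:
  1·σ_0 + 4·σ_1 + 1·σ_2 = 6(Δ_1 - Δ_0) = -84
  1·σ_1 + 4·σ_2 + 1·σ_3 = 6(Δ_2 - Δ_1) = 12
  1·σ_2 + 4·σ_3 + 1·σ_4 = 6(Δ_3 - Δ_2) = 54
Clamped end conditions give two more equations: 2h_0·σ_0 + h_0·σ_1 = 6(Δ_0 - S'(0)) = 96 and h_3·σ_3 + 2h_3·σ_4 = 6(S'(4) - Δ_3) = -30.
Forward elimination and back-substitution give σ_0 = 1907/28, σ_1 = -563/14, σ_2 = 35/4, σ_3 = 241/14, σ_4 = -661/28.
On [2, 3], S(x) = 2 - 95/14·(x - 2) + 35/8·(x - 2)² + 79/56·(x - 2)³.
With (x - 2) = 2/3: S(8/3) = -61/378.

-0.1614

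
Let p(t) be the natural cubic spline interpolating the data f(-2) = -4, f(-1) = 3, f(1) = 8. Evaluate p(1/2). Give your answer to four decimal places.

7.4531

Let σ_i = p''(x_i). Step sizes h_i = 1, 2; slopes of the chords Δ_i = (y_(i+1) - y_i)/h_i = 7, 5/2.
  1·σ_0 + 6·σ_1 + 2·σ_2 = 6(Δ_1 - Δ_0) = -27
Natural end conditions: σ_0 = σ_2 = 0.
Forward elimination and back-substitution give σ_0 = 0, σ_1 = -9/2, σ_2 = 0.
On [-1, 1], p(t) = 3 + 11/2·(t + 1) - 9/4·(t + 1)² + 3/8·(t + 1)³.
With (t + 1) = 3/2: p(1/2) = 477/64.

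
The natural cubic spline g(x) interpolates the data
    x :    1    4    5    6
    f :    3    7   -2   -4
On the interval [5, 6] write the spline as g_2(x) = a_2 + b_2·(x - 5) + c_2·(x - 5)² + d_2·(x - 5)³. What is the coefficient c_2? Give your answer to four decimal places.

Write M_i for g''(x_i). With h_i = 3, 1, 1 and divided differences Δ_i = 4/3, -9, -2, the continuity of g' gives the tridiagonal system
  3·M_0 + 8·M_1 + 1·M_2 = 6(Δ_1 - Δ_0) = -62
  1·M_1 + 4·M_2 + 1·M_3 = 6(Δ_2 - Δ_1) = 42
Natural end conditions: M_0 = M_3 = 0.
Solving: M_0 = 0, M_1 = -290/31, M_2 = 398/31, M_3 = 0.
On [5, 6], with g_2(x) = a_2 + b_2·(x - 5) + c_2·(x - 5)² + d_2·(x - 5)³: c_2 = M_2/2 = 199/31, d_2 = (M_3 - M_2)/(6h_2) = -199/93, b_2 = Δ_2 - h_2(2M_2 + M_3)/6 = -584/93.

6.4194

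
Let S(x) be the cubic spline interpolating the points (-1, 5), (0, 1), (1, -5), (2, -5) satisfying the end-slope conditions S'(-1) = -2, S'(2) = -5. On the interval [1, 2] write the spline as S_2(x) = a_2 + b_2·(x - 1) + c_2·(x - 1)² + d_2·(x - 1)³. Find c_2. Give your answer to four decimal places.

Put M_i = S'' at the i-th knot. Here h = (1, 1, 1) and Δ = (-4, -6, 0), so the interior equations h_(i-1)·M_(i-1) + 2(h_(i-1)+h_i)·M_i + h_i·M_(i+1) = 6(Δ_i − Δ_(i-1)) read
  1·M_0 + 4·M_1 + 1·M_2 = 6(Δ_1 - Δ_0) = -12
  1·M_1 + 4·M_2 + 1·M_3 = 6(Δ_2 - Δ_1) = 36
Clamped end conditions give two more equations: 2h_0·M_0 + h_0·M_1 = 6(Δ_0 - S'(-1)) = -12 and h_2·M_2 + 2h_2·M_3 = 6(S'(2) - Δ_2) = -30.
Solving the tridiagonal system: M_0 = -14/5, M_1 = -32/5, M_2 = 82/5, M_3 = -116/5.
On [1, 2], with S_2(x) = a_2 + b_2·(x - 1) + c_2·(x - 1)² + d_2·(x - 1)³: c_2 = M_2/2 = 41/5, d_2 = (M_3 - M_2)/(6h_2) = -33/5, b_2 = Δ_2 - h_2(2M_2 + M_3)/6 = -8/5.

8.2000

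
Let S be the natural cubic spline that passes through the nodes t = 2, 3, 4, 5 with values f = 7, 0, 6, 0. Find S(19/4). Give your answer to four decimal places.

2.4531

With σ_i denoting the second derivative at x_i, h_i = 1, 1, 1, and Δ_i = (y_(i+1) − y_i)/h_i = -7, 6, -6:
  1·σ_0 + 4·σ_1 + 1·σ_2 = 6(Δ_1 - Δ_0) = 78
  1·σ_1 + 4·σ_2 + 1·σ_3 = 6(Δ_2 - Δ_1) = -72
Natural end conditions: σ_0 = σ_3 = 0.
Solving: σ_0 = 0, σ_1 = 128/5, σ_2 = -122/5, σ_3 = 0.
On [4, 5], S(t) = 6 + 32/15·(t - 4) - 61/5·(t - 4)² + 61/15·(t - 4)³.
With (t - 4) = 3/4: S(19/4) = 157/64.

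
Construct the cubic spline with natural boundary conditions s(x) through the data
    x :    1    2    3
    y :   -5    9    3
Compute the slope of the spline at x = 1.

Write m_i for s''(x_i). With h_i = 1, 1 and divided differences Δ_i = 14, -6, the continuity of s' gives the tridiagonal system
  1·m_0 + 4·m_1 + 1·m_2 = 6(Δ_1 - Δ_0) = -120
Natural end conditions: m_0 = m_2 = 0.
Solving: m_0 = 0, m_1 = -30, m_2 = 0.
On [1, 2], s'(x) = b_0 + 2c_0·(x - 1) + 3d_0·(x - 1)² with b_0 = Δ_0 - h_0(2m_0 + m_1)/6 = 19, c_0 = m_0/2 = 0, d_0 = (m_1 - m_0)/(6h_0) = -5. So s'(1) = 19.

19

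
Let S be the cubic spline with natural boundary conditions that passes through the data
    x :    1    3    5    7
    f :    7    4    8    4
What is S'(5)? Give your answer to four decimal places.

0.6000

Let m_i = S''(x_i). Step sizes h_i = 2, 2, 2; slopes of the chords Δ_i = (y_(i+1) - y_i)/h_i = -3/2, 2, -2.
  2·m_0 + 8·m_1 + 2·m_2 = 6(Δ_1 - Δ_0) = 21
  2·m_1 + 8·m_2 + 2·m_3 = 6(Δ_2 - Δ_1) = -24
Natural end conditions: m_0 = m_3 = 0.
Solving the tridiagonal system: m_0 = 0, m_1 = 18/5, m_2 = -39/10, m_3 = 0.
On [5, 7], S'(x) = b_2 + 2c_2·(x - 5) + 3d_2·(x - 5)² with b_2 = Δ_2 - h_2(2m_2 + m_3)/6 = 3/5, c_2 = m_2/2 = -39/20, d_2 = (m_3 - m_2)/(6h_2) = 13/40. So S'(5) = 3/5.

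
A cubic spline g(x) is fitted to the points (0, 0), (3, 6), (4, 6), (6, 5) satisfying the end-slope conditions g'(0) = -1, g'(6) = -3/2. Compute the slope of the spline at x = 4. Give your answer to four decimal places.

Write m_i for g''(x_i). With h_i = 3, 1, 2 and divided differences Δ_i = 2, 0, -1/2, the continuity of g' gives the tridiagonal system
  3·m_0 + 8·m_1 + 1·m_2 = 6(Δ_1 - Δ_0) = -12
  1·m_1 + 6·m_2 + 2·m_3 = 6(Δ_2 - Δ_1) = -3
Clamped end conditions give two more equations: 2h_0·m_0 + h_0·m_1 = 6(Δ_0 - g'(0)) = 18 and h_2·m_2 + 2h_2·m_3 = 6(g'(6) - Δ_2) = -6.
Hence m_0 = 14/3, m_1 = -10/3, m_2 = 2/3, m_3 = -11/6.
On [4, 6], g'(x) = b_2 + 2c_2·(x - 4) + 3d_2·(x - 4)² with b_2 = Δ_2 - h_2(2m_2 + m_3)/6 = -1/3, c_2 = m_2/2 = 1/3, d_2 = (m_3 - m_2)/(6h_2) = -5/24. So g'(4) = -1/3.

-0.3333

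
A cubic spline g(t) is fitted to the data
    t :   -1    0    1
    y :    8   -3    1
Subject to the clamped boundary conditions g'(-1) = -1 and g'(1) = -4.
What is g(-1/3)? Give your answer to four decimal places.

0.3704

Let M_i = g''(x_i). Step sizes h_i = 1, 1; slopes of the chords Δ_i = (y_(i+1) - y_i)/h_i = -11, 4.
  1·M_0 + 4·M_1 + 1·M_2 = 6(Δ_1 - Δ_0) = 90
Clamped end conditions give two more equations: 2h_0·M_0 + h_0·M_1 = 6(Δ_0 - g'(-1)) = -60 and h_1·M_1 + 2h_1·M_2 = 6(g'(1) - Δ_1) = -48.
Solving: M_0 = -54, M_1 = 48, M_2 = -48.
On [-1, 0], g(t) = 8 - 1·(t + 1) - 27·(t + 1)² + 17·(t + 1)³.
With (t + 1) = 2/3: g(-1/3) = 10/27.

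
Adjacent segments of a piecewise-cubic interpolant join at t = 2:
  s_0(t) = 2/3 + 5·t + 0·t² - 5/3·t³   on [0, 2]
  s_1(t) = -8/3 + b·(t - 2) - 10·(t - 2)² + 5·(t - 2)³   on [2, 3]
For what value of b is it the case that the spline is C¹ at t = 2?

s_0'(t) = 5 + 0·t - 5·t², so s_0'(2) = -15. On the right, s_1'(2) = b, so b = -15.

-15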